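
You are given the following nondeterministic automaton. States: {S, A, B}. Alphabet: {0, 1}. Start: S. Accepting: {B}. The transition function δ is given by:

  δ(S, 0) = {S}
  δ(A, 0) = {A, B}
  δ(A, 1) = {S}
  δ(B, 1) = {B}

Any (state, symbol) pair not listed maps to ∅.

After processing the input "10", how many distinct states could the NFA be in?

Start in {S}.
Read '1': {S} → ∅.
The set is empty and remains empty for the remaining 1 symbol.
That set has 0 states.

0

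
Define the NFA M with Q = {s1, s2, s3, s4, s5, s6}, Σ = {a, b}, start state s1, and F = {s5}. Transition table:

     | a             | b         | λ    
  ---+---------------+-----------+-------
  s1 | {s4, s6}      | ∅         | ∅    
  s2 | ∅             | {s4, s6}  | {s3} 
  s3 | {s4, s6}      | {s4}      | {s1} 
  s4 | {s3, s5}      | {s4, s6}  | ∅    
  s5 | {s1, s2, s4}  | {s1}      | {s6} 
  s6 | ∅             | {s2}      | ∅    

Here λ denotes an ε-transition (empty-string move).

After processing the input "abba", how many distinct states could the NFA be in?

Start in {s1}.
Read 'a': s1→{s4, s6}; now {s4, s6}.
Read 'b': s4→{s4, s6}, s6→{s2}; union {s2, s4, s6}; ε-closure = {s1, s2, s3, s4, s6}.
Read 'b': s1→∅, s2→{s4, s6}, s3→{s4}, s4→{s4, s6}, s6→{s2}; union {s2, s4, s6}; ε-closure = {s1, s2, s3, s4, s6}.
Read 'a': s1→{s4, s6}, s2→∅, s3→{s4, s6}, s4→{s3, s5}, s6→∅; union {s3, s4, s5, s6}; ε-closure = {s1, s3, s4, s5, s6}.
That set has 5 states.

5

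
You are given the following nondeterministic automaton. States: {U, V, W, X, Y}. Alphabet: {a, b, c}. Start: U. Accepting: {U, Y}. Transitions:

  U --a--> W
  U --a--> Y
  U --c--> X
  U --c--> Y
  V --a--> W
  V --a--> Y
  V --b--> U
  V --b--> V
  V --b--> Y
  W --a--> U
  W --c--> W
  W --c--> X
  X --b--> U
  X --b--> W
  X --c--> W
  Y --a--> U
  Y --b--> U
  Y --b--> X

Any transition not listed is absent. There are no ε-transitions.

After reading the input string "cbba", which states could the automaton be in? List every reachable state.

Start in {U}.
Read 'c': U→{X, Y}; now {X, Y}.
Read 'b': X→{U, W}, Y→{U, X}; now {U, W, X}.
Read 'b': U→∅, W→∅, X→{U, W}; now {U, W}.
Read 'a': U→{W, Y}, W→{U}; now {U, W, Y}.

{U, W, Y}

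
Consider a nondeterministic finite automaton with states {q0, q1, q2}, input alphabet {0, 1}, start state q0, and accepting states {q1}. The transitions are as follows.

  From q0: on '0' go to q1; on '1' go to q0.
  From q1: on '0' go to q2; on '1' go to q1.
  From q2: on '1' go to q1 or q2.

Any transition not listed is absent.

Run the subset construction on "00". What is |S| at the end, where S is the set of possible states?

Start in {q0}.
Read '0': {q0} → {q1}.
Read '0': {q1} → {q2}.
That set has 1 state.

1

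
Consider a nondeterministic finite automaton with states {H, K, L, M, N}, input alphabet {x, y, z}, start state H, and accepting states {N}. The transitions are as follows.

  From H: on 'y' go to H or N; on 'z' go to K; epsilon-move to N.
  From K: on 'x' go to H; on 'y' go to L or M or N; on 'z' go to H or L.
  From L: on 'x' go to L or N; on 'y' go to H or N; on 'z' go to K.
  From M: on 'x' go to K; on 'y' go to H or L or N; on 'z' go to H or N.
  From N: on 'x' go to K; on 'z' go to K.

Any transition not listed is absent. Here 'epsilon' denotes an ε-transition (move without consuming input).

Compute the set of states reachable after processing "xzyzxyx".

Start: ε-closure({H}) = {H, N}.
Read 'x': H→∅, N→{K}; now {K}.
Read 'z': K→{H, L}; union {H, L}; ε-closure = {H, L, N}.
Read 'y': H→{H, N}, L→{H, N}, N→∅; now {H, N}.
Read 'z': H→{K}, N→{K}; now {K}.
Read 'x': K→{H}; union {H}; ε-closure = {H, N}.
Read 'y': H→{H, N}, N→∅; now {H, N}.
Read 'x': H→∅, N→{K}; now {K}.

{K}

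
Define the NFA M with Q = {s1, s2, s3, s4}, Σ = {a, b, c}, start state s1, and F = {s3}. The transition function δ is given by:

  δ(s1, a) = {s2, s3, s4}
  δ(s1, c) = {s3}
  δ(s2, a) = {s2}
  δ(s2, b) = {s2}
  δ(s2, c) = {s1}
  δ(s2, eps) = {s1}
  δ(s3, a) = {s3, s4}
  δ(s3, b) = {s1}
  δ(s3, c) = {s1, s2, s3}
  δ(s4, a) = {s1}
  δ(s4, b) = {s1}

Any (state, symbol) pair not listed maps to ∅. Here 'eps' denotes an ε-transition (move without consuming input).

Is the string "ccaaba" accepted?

Yes

Start in {s1}.
Read 'c': s1→{s3}; now {s3}.
Read 'c': s3→{s1, s2, s3}; now {s1, s2, s3}.
Read 'a': s1→{s2, s3, s4}, s2→{s2}, s3→{s3, s4}; union {s2, s3, s4}; ε-closure = {s1, s2, s3, s4}.
Read 'a': s1→{s2, s3, s4}, s2→{s2}, s3→{s3, s4}, s4→{s1}; now {s1, s2, s3, s4}.
Read 'b': s1→∅, s2→{s2}, s3→{s1}, s4→{s1}; now {s1, s2}.
Read 'a': s1→{s2, s3, s4}, s2→{s2}; union {s2, s3, s4}; ε-closure = {s1, s2, s3, s4}.
The final set {s1, s2, s3, s4} contains the accepting state s3.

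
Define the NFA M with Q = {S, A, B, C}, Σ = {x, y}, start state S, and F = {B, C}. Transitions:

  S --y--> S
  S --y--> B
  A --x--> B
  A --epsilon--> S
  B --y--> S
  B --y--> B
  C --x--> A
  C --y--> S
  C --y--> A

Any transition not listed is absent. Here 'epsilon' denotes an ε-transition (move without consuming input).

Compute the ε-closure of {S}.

{S}

Begin with {S}.
No ε-moves leave this set, so the closure equals the set itself.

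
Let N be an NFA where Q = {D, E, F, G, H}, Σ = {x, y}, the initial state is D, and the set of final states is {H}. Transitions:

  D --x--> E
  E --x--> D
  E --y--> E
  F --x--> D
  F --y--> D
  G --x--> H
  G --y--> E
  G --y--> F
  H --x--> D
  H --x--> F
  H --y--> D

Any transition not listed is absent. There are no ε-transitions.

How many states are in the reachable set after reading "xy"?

Start in {D}.
Read 'x': D→{E}; now {E}.
Read 'y': E→{E}; now {E}.
That set has 1 state.

1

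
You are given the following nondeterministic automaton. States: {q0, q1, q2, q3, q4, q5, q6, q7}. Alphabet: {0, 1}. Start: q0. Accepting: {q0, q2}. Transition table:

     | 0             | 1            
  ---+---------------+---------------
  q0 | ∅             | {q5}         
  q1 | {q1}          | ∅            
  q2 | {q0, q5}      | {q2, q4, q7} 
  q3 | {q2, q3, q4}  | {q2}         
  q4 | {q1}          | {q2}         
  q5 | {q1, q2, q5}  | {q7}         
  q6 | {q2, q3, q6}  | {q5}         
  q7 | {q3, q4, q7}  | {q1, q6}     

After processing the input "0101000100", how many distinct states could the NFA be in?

0

Start in {q0}.
Read '0': {q0} → ∅.
The set is empty and remains empty for the remaining 9 symbols.
That set has 0 states.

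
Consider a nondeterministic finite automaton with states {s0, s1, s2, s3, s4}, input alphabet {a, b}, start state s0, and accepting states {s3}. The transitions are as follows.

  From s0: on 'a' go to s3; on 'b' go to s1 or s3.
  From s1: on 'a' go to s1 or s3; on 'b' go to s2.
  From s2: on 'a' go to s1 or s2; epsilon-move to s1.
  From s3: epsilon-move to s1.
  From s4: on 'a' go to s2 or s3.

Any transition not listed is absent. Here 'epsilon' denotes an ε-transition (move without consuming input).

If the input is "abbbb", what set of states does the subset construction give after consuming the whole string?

{s1, s2}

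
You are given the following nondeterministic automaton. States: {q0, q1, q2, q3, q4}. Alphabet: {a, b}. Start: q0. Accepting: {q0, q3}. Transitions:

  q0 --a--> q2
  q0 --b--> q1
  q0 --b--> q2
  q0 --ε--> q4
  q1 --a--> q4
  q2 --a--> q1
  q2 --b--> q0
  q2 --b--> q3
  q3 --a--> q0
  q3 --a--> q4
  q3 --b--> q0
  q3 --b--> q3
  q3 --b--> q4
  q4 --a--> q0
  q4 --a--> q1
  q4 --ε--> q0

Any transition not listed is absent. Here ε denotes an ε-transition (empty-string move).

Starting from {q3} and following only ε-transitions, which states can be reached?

{q3}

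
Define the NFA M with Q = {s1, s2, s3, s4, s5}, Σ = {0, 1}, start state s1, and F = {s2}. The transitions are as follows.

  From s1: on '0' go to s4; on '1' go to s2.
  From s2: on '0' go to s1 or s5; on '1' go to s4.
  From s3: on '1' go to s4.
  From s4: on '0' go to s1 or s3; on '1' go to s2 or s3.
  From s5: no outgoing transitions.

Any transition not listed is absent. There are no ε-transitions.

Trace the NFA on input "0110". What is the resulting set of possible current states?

Start in {s1}.
Read '0': s1→{s4}; now {s4}.
Read '1': s4→{s2, s3}; now {s2, s3}.
Read '1': s2→{s4}, s3→{s4}; now {s4}.
Read '0': s4→{s1, s3}; now {s1, s3}.

{s1, s3}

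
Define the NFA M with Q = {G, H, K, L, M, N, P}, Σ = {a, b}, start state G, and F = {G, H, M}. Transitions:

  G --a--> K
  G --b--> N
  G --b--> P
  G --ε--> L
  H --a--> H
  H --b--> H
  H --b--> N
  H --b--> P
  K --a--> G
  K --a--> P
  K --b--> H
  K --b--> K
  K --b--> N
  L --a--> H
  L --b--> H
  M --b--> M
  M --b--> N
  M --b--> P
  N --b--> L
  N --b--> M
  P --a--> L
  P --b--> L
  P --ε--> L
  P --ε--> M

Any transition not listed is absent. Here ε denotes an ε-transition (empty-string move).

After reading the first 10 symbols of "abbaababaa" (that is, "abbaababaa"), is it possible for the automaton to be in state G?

No

Start: ε-closure({G}) = {G, L}.
Read 'a': G→{K}, L→{H}; now {H, K}.
Read 'b': H→{H, N, P}, K→{H, K, N}; union {H, K, N, P}; ε-closure = {H, K, L, M, N, P}.
Read 'b': H→{H, N, P}, K→{H, K, N}, L→{H}, M→{M, N, P}, N→{L, M}, P→{L}; now {H, K, L, M, N, P}.
Read 'a': H→{H}, K→{G, P}, L→{H}, M→∅, N→∅, P→{L}; union {G, H, L, P}; ε-closure = {G, H, L, M, P}.
Read 'a': G→{K}, H→{H}, L→{H}, M→∅, P→{L}; now {H, K, L}.
Read 'b': H→{H, N, P}, K→{H, K, N}, L→{H}; union {H, K, N, P}; ε-closure = {H, K, L, M, N, P}.
Read 'a': H→{H}, K→{G, P}, L→{H}, M→∅, N→∅, P→{L}; union {G, H, L, P}; ε-closure = {G, H, L, M, P}.
Read 'b': G→{N, P}, H→{H, N, P}, L→{H}, M→{M, N, P}, P→{L}; now {H, L, M, N, P}.
Read 'a': H→{H}, L→{H}, M→∅, N→∅, P→{L}; now {H, L}.
Read 'a': H→{H}, L→{H}; now {H}.
State G is not in {H}.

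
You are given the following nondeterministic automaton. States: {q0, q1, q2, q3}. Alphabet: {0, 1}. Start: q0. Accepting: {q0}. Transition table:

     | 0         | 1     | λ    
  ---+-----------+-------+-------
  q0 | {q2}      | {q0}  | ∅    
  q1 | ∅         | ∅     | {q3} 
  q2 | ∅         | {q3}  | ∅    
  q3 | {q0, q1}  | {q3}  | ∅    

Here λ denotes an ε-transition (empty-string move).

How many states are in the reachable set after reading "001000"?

0

Start in {q0}.
Read '0': q0→{q2}; now {q2}.
Read '0': q2→∅; now ∅.
The set is empty and remains empty for the remaining 4 symbols.
That set has 0 states.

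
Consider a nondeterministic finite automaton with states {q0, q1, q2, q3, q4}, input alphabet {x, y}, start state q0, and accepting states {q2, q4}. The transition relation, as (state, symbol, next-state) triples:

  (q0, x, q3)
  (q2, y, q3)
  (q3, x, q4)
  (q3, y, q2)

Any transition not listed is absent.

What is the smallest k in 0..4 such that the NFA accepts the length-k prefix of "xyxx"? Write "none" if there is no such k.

2

Start in {q0}.
Read 'x': q0→{q3}; now {q3}.
Read 'y': q3→{q2}; now {q2}.
None of the earlier sets intersect F, but {q2} does.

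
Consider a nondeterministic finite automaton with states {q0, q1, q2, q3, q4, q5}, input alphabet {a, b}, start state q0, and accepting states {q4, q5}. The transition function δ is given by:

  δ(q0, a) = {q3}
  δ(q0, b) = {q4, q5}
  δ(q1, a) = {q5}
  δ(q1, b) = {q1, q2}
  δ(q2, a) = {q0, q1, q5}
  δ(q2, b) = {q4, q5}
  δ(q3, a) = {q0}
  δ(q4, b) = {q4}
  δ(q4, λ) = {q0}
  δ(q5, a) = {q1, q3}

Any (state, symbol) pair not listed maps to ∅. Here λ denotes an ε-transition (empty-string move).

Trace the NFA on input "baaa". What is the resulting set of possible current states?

{q1, q3}

Start in {q0}.
Read 'b': {q0} → {q0, q4, q5}.
Read 'a': {q0, q4, q5} → {q1, q3}.
Read 'a': {q1, q3} → {q0, q5}.
Read 'a': {q0, q5} → {q1, q3}.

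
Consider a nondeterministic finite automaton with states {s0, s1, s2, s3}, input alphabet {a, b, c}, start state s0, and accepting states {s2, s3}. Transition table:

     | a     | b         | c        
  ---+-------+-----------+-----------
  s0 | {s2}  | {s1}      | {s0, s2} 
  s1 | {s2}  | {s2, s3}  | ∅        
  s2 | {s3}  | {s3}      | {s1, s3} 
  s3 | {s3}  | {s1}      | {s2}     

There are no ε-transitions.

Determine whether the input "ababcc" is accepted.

No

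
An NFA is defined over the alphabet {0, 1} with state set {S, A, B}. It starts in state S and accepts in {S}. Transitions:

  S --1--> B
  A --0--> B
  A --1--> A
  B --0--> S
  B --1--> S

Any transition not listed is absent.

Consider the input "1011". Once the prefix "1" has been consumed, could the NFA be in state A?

Start in {S}.
Read '1': {S} → {B}.
State A is not in {B}.

No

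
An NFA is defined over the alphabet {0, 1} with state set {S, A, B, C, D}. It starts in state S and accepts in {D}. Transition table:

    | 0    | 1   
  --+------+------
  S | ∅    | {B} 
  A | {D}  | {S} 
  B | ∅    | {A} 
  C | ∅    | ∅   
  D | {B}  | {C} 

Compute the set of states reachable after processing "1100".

{B}

Start in {S}.
Read '1': S→{B}; now {B}.
Read '1': B→{A}; now {A}.
Read '0': A→{D}; now {D}.
Read '0': D→{B}; now {B}.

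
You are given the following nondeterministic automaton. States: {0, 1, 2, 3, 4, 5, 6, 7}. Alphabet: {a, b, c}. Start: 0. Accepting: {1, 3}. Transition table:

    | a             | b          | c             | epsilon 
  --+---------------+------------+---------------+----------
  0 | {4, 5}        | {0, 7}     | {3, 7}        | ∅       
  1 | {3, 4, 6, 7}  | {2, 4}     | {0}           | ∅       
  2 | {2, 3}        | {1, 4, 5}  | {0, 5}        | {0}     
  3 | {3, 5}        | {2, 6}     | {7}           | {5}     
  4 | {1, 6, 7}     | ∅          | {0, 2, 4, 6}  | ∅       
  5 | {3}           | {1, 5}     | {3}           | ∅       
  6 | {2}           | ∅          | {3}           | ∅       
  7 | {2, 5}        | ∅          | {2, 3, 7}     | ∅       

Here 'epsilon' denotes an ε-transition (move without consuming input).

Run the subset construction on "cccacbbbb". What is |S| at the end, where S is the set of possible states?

Start in {0}.
Read 'c': {0} → {3, 5, 7}.
Read 'c': {3, 5, 7} → {0, 2, 3, 5, 7}.
Read 'c': {0, 2, 3, 5, 7} → {0, 2, 3, 5, 7}.
Read 'a': {0, 2, 3, 5, 7} → {0, 2, 3, 4, 5}.
Read 'c': {0, 2, 3, 4, 5} → {0, 2, 3, 4, 5, 6, 7}.
Read 'b': {0, 2, 3, 4, 5, 6, 7} → {0, 1, 2, 4, 5, 6, 7}.
Read 'b': {0, 1, 2, 4, 5, 6, 7} → {0, 1, 2, 4, 5, 7}.
Read 'b': {0, 1, 2, 4, 5, 7} → {0, 1, 2, 4, 5, 7}.
Read 'b': {0, 1, 2, 4, 5, 7} → {0, 1, 2, 4, 5, 7}.
That set has 6 states.

6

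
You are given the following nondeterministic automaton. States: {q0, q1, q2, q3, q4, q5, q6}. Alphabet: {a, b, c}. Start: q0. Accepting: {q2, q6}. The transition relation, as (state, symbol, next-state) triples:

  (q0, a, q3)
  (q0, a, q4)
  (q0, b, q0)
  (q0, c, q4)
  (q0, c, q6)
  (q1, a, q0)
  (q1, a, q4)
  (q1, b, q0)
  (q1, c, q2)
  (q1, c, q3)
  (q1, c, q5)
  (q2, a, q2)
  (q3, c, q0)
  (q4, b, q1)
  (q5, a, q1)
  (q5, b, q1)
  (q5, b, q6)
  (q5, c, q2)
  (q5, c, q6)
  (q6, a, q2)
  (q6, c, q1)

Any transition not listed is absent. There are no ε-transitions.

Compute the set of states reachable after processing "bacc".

{q4, q6}

Start in {q0}.
Read 'b': q0→{q0}; now {q0}.
Read 'a': q0→{q3, q4}; now {q3, q4}.
Read 'c': q3→{q0}, q4→∅; now {q0}.
Read 'c': q0→{q4, q6}; now {q4, q6}.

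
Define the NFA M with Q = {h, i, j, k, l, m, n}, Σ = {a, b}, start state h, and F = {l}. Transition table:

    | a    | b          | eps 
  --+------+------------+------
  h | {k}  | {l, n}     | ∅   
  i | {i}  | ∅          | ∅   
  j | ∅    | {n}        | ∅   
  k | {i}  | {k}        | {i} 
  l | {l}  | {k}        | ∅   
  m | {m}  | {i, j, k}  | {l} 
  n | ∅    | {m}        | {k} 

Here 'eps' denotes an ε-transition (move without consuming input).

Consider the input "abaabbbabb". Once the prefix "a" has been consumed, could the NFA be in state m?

No

Start in {h}.
Read 'a': {h} → {i, k}.
State m is not in {i, k}.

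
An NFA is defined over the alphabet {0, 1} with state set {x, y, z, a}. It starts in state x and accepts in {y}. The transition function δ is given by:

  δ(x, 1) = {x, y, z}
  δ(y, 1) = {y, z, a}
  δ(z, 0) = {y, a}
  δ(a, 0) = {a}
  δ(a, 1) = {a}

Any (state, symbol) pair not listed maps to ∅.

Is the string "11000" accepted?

Start in {x}.
Read '1': {x} → {x, y, z}.
Read '1': {x, y, z} → {x, y, z, a}.
Read '0': {x, y, z, a} → {y, a}.
Read '0': {y, a} → {a}.
Read '0': {a} → {a}.
The final set {a} contains no accepting state.

No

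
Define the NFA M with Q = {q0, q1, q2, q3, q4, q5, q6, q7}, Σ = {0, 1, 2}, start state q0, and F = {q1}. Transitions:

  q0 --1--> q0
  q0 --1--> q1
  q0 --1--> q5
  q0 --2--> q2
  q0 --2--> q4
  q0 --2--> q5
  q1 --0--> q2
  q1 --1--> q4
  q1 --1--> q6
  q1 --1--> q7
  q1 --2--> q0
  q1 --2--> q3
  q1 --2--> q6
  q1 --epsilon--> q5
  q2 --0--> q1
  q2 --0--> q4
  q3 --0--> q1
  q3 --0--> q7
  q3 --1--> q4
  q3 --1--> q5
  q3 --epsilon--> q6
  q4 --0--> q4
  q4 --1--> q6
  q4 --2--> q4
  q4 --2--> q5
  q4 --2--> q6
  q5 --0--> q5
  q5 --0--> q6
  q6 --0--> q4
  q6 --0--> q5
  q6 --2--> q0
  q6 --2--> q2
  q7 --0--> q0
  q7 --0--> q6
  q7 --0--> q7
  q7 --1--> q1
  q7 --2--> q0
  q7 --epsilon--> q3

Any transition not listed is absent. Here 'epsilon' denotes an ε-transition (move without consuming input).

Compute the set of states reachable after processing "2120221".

{q0, q1, q5, q6}

Start in {q0}.
Read '2': {q0} → {q2, q4, q5}.
Read '1': {q2, q4, q5} → {q6}.
Read '2': {q6} → {q0, q2}.
Read '0': {q0, q2} → {q1, q4, q5}.
Read '2': {q1, q4, q5} → {q0, q3, q4, q5, q6}.
Read '2': {q0, q3, q4, q5, q6} → {q0, q2, q4, q5, q6}.
Read '1': {q0, q2, q4, q5, q6} → {q0, q1, q5, q6}.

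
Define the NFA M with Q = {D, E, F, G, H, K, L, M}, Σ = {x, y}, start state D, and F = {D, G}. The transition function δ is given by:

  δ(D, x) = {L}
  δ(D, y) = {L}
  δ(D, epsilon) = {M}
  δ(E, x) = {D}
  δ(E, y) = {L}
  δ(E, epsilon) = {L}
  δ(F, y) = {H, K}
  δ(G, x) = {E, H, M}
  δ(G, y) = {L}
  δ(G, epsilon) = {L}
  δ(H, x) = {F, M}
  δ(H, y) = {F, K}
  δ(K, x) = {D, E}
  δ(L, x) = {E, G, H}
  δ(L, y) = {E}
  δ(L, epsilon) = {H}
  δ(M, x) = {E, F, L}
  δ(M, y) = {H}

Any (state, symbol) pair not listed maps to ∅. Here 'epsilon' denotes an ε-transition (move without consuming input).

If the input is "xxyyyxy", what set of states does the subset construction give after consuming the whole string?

{E, F, H, K, L}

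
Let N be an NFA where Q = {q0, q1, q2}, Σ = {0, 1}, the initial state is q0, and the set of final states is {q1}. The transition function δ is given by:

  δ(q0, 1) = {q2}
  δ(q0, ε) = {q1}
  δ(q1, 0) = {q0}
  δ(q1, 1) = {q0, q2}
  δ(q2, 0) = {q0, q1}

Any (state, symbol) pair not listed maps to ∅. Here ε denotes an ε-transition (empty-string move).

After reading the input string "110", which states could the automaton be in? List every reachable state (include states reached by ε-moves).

Start: ε-closure({q0}) = {q0, q1}.
Read '1': q0→{q2}, q1→{q0, q2}; union {q0, q2}; ε-closure = {q0, q1, q2}.
Read '1': q0→{q2}, q1→{q0, q2}, q2→∅; union {q0, q2}; ε-closure = {q0, q1, q2}.
Read '0': q0→∅, q1→{q0}, q2→{q0, q1}; now {q0, q1}.

{q0, q1}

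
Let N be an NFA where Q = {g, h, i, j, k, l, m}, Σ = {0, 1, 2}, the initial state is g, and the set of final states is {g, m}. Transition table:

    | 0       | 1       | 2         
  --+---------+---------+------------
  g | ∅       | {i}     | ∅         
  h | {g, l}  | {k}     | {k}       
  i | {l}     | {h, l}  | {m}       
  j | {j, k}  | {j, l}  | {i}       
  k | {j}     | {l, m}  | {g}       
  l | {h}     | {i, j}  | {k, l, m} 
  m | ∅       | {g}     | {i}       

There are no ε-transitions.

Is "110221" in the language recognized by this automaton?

Yes

Start in {g}.
Read '1': g→{i}; now {i}.
Read '1': i→{h, l}; now {h, l}.
Read '0': h→{g, l}, l→{h}; now {g, h, l}.
Read '2': g→∅, h→{k}, l→{k, l, m}; now {k, l, m}.
Read '2': k→{g}, l→{k, l, m}, m→{i}; now {g, i, k, l, m}.
Read '1': g→{i}, i→{h, l}, k→{l, m}, l→{i, j}, m→{g}; now {g, h, i, j, l, m}.
The final set {g, h, i, j, l, m} contains the accepting states g, m.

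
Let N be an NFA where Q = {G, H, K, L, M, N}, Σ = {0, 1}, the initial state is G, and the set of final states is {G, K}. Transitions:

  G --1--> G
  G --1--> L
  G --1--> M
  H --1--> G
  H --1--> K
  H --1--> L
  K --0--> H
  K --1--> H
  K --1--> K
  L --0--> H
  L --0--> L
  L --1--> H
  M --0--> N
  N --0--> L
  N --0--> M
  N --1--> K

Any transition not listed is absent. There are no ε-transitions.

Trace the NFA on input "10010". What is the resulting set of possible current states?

{H, L}

Start in {G}.
Read '1': G→{G, L, M}; now {G, L, M}.
Read '0': G→∅, L→{H, L}, M→{N}; now {H, L, N}.
Read '0': H→∅, L→{H, L}, N→{L, M}; now {H, L, M}.
Read '1': H→{G, K, L}, L→{H}, M→∅; now {G, H, K, L}.
Read '0': G→∅, H→∅, K→{H}, L→{H, L}; now {H, L}.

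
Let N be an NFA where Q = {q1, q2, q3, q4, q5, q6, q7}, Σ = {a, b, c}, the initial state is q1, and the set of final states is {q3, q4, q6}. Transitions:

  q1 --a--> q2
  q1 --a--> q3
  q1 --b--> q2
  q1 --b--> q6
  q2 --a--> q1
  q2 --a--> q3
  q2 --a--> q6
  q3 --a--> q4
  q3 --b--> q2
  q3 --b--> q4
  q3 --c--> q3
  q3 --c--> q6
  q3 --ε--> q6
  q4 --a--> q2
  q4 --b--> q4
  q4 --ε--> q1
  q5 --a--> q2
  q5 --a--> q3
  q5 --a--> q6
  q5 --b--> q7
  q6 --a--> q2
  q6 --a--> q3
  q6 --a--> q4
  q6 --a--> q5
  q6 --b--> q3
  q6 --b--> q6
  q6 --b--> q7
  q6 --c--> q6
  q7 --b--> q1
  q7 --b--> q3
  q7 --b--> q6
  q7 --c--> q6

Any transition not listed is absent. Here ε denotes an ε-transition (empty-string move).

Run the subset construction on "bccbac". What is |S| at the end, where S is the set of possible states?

Start in {q1}.
Read 'b': q1→{q2, q6}; now {q2, q6}.
Read 'c': q2→∅, q6→{q6}; now {q6}.
Read 'c': q6→{q6}; now {q6}.
Read 'b': q6→{q3, q6, q7}; now {q3, q6, q7}.
Read 'a': q3→{q4}, q6→{q2, q3, q4, q5}, q7→∅; union {q2, q3, q4, q5}; ε-closure = {q1, q2, q3, q4, q5, q6}.
Read 'c': q1→∅, q2→∅, q3→{q3, q6}, q4→∅, q5→∅, q6→{q6}; now {q3, q6}.
That set has 2 states.

2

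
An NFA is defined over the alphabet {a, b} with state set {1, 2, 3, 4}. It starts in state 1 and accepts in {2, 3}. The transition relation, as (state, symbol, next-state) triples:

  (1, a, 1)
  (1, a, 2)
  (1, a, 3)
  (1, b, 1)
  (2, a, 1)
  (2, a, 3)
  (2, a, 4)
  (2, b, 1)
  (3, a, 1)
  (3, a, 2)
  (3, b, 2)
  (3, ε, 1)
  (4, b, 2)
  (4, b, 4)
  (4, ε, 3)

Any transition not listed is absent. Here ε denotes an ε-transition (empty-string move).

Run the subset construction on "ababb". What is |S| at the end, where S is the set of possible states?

4

Start in {1}.
Read 'a': {1} → {1, 2, 3}.
Read 'b': {1, 2, 3} → {1, 2}.
Read 'a': {1, 2} → {1, 2, 3, 4}.
Read 'b': {1, 2, 3, 4} → {1, 2, 3, 4}.
Read 'b': {1, 2, 3, 4} → {1, 2, 3, 4}.
That set has 4 states.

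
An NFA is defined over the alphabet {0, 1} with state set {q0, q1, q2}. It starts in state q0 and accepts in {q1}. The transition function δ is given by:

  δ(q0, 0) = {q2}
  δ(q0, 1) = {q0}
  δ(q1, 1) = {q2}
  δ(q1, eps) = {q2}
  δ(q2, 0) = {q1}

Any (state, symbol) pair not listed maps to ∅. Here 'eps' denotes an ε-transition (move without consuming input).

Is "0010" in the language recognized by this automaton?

Yes

Start in {q0}.
Read '0': q0→{q2}; now {q2}.
Read '0': q2→{q1}; union {q1}; ε-closure = {q1, q2}.
Read '1': q1→{q2}, q2→∅; now {q2}.
Read '0': q2→{q1}; union {q1}; ε-closure = {q1, q2}.
The final set {q1, q2} contains the accepting state q1.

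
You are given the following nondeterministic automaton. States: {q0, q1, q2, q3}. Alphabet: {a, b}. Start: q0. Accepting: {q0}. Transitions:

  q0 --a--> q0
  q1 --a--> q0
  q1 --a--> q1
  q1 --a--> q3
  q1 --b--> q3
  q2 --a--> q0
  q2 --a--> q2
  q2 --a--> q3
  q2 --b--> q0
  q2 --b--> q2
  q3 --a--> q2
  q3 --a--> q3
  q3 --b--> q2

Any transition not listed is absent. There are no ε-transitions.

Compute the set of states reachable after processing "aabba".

∅

Start in {q0}.
Read 'a': {q0} → {q0}.
Read 'a': {q0} → {q0}.
Read 'b': {q0} → ∅.
The set is empty and remains empty for the remaining 2 symbols.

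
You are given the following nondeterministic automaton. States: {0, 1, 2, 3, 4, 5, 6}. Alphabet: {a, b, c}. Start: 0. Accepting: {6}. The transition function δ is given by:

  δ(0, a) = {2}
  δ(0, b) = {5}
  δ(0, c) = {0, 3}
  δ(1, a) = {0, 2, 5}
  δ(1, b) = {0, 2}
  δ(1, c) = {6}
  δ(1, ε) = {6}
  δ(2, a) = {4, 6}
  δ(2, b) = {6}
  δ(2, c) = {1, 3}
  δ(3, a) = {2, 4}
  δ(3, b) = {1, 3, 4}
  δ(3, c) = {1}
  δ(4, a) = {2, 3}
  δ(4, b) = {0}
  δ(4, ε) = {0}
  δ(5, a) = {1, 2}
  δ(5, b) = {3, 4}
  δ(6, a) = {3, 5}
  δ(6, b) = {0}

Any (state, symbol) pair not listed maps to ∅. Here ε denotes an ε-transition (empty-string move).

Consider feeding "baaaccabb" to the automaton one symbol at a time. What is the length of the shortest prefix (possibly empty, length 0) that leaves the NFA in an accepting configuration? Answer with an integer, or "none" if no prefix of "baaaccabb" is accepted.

Start in {0}.
Read 'b': 0→{5}; now {5}.
Read 'a': 5→{1, 2}; union {1, 2}; ε-closure = {1, 2, 6}.
None of the earlier sets intersect F, but {1, 2, 6} does.

2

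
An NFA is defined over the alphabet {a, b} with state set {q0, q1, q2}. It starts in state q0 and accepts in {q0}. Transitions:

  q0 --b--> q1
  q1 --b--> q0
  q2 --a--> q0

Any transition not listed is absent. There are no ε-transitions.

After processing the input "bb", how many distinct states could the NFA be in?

1

Start in {q0}.
Read 'b': q0→{q1}; now {q1}.
Read 'b': q1→{q0}; now {q0}.
That set has 1 state.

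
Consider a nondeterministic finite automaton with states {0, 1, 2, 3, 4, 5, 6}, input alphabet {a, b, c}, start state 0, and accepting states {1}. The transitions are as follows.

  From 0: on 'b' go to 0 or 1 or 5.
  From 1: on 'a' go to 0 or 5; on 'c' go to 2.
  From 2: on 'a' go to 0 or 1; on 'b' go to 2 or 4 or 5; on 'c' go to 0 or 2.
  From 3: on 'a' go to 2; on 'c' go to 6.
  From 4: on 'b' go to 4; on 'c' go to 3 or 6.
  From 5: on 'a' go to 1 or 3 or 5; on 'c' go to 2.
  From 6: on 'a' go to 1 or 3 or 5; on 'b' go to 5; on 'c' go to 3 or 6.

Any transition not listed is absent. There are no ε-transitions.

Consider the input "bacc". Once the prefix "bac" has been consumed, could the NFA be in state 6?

Start in {0}.
Read 'b': {0} → {0, 1, 5}.
Read 'a': {0, 1, 5} → {0, 1, 3, 5}.
Read 'c': {0, 1, 3, 5} → {2, 6}.
State 6 is in {2, 6}.

Yes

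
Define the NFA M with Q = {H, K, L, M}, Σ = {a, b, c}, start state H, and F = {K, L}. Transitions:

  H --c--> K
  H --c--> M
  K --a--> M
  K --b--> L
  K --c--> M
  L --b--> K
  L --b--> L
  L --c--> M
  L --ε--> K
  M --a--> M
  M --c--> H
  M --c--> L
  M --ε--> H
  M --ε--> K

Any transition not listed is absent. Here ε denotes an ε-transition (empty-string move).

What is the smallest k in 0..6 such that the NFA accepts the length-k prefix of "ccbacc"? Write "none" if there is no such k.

Start in {H}.
Read 'c': H→{K, M}; union {K, M}; ε-closure = {H, K, M}.
None of the earlier sets intersect F, but {H, K, M} does.

1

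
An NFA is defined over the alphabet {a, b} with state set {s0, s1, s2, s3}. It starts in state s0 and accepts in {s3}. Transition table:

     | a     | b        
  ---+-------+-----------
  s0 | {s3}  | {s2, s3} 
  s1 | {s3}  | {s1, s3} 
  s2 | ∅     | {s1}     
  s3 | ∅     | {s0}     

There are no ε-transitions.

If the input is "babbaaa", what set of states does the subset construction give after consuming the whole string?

∅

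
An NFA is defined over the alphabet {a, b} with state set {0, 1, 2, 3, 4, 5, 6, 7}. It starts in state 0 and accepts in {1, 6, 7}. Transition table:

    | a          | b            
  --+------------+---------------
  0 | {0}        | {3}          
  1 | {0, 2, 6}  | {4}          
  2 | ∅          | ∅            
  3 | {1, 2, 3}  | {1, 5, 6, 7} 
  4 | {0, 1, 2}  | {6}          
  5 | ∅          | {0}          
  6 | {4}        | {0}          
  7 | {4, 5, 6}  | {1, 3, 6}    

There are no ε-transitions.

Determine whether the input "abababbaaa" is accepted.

Yes

Start in {0}.
Read 'a': 0→{0}; now {0}.
Read 'b': 0→{3}; now {3}.
Read 'a': 3→{1, 2, 3}; now {1, 2, 3}.
Read 'b': 1→{4}, 2→∅, 3→{1, 5, 6, 7}; now {1, 4, 5, 6, 7}.
Read 'a': 1→{0, 2, 6}, 4→{0, 1, 2}, 5→∅, 6→{4}, 7→{4, 5, 6}; now {0, 1, 2, 4, 5, 6}.
Read 'b': 0→{3}, 1→{4}, 2→∅, 4→{6}, 5→{0}, 6→{0}; now {0, 3, 4, 6}.
Read 'b': 0→{3}, 3→{1, 5, 6, 7}, 4→{6}, 6→{0}; now {0, 1, 3, 5, 6, 7}.
Read 'a': 0→{0}, 1→{0, 2, 6}, 3→{1, 2, 3}, 5→∅, 6→{4}, 7→{4, 5, 6}; now {0, 1, 2, 3, 4, 5, 6}.
Read 'a': 0→{0}, 1→{0, 2, 6}, 2→∅, 3→{1, 2, 3}, 4→{0, 1, 2}, 5→∅, 6→{4}; now {0, 1, 2, 3, 4, 6}.
Read 'a': 0→{0}, 1→{0, 2, 6}, 2→∅, 3→{1, 2, 3}, 4→{0, 1, 2}, 6→{4}; now {0, 1, 2, 3, 4, 6}.
The final set {0, 1, 2, 3, 4, 6} contains the accepting states 1, 6.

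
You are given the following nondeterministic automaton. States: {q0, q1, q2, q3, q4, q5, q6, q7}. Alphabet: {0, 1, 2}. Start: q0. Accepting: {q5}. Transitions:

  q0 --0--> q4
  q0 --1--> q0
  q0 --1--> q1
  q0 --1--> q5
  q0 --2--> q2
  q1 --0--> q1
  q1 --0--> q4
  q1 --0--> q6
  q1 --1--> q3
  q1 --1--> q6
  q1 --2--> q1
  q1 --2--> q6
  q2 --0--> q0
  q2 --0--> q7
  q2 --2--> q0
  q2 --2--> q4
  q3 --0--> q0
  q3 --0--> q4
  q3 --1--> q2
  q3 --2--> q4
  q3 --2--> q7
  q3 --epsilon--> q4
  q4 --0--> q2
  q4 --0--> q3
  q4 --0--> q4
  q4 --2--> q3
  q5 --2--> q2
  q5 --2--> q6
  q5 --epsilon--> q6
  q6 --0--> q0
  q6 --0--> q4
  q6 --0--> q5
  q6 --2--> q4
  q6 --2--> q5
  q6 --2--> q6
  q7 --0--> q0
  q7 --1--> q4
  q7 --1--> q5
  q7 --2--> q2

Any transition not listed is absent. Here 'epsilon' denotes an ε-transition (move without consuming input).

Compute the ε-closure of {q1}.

{q1}

Begin with {q1}.
No ε-moves leave this set, so the closure equals the set itself.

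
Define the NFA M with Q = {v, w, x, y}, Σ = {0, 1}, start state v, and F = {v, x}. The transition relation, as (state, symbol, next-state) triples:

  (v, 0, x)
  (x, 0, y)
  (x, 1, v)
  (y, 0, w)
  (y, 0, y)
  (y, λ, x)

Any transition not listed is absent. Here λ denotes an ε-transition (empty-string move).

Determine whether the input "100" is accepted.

Start in {v}.
Read '1': {v} → ∅.
The set is empty and remains empty for the remaining 2 symbols.
The final set ∅ contains no accepting state.

No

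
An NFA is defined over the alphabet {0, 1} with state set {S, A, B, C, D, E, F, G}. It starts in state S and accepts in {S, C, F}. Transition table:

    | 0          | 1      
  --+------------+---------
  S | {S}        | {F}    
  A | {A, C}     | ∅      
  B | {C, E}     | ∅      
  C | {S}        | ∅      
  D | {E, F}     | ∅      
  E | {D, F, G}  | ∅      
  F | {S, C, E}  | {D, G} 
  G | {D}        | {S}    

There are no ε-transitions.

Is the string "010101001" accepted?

Yes

Start in {S}.
Read '0': S→{S}; now {S}.
Read '1': S→{F}; now {F}.
Read '0': F→{S, C, E}; now {S, C, E}.
Read '1': S→{F}, C→∅, E→∅; now {F}.
Read '0': F→{S, C, E}; now {S, C, E}.
Read '1': S→{F}, C→∅, E→∅; now {F}.
Read '0': F→{S, C, E}; now {S, C, E}.
Read '0': S→{S}, C→{S}, E→{D, F, G}; now {S, D, F, G}.
Read '1': S→{F}, D→∅, F→{D, G}, G→{S}; now {S, D, F, G}.
The final set {S, D, F, G} contains the accepting states S, F.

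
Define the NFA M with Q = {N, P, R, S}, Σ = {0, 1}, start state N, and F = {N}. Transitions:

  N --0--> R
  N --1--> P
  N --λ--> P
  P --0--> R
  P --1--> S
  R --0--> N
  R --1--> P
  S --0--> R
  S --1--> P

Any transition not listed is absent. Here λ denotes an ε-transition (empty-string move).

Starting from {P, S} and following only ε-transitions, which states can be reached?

{P, S}

Begin with {P, S}.
No ε-moves leave this set, so the closure equals the set itself.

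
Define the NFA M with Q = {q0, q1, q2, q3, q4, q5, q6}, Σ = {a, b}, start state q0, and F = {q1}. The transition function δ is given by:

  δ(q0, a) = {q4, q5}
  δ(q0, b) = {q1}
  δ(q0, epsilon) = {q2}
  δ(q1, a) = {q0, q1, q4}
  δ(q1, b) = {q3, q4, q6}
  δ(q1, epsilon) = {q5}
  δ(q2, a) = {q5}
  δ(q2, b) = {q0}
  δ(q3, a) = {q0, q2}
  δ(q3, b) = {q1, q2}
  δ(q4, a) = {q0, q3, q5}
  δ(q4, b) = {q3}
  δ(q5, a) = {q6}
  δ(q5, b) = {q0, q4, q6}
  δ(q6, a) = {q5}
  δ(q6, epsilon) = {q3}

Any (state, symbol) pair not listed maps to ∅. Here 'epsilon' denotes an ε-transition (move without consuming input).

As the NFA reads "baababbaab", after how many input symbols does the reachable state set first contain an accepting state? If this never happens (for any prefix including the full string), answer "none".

1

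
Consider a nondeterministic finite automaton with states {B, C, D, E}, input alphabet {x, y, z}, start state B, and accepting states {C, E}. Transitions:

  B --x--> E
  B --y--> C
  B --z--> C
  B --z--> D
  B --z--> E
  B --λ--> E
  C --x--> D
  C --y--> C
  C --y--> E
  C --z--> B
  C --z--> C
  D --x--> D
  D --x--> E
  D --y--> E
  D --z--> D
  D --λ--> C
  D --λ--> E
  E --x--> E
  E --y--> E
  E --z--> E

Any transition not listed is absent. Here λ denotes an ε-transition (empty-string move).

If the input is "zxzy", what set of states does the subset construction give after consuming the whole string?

{C, E}

Start: ε-closure({B}) = {B, E}.
Read 'z': B→{C, D, E}, E→{E}; now {C, D, E}.
Read 'x': C→{D}, D→{D, E}, E→{E}; union {D, E}; ε-closure = {C, D, E}.
Read 'z': C→{B, C}, D→{D}, E→{E}; now {B, C, D, E}.
Read 'y': B→{C}, C→{C, E}, D→{E}, E→{E}; now {C, E}.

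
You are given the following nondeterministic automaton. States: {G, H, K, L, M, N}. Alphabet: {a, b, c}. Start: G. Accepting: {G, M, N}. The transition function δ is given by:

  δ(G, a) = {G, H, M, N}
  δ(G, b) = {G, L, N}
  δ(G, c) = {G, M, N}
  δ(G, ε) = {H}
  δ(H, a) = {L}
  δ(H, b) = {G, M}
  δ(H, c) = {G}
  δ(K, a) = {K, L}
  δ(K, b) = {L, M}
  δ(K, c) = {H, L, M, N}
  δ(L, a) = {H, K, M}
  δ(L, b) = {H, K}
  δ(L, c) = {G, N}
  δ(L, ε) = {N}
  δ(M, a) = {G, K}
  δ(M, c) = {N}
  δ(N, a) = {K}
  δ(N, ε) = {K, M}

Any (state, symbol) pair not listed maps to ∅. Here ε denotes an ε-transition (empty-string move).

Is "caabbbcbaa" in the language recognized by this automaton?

Start: ε-closure({G}) = {G, H}.
Read 'c': G→{G, M, N}, H→{G}; union {G, M, N}; ε-closure = {G, H, K, M, N}.
Read 'a': G→{G, H, M, N}, H→{L}, K→{K, L}, M→{G, K}, N→{K}; now {G, H, K, L, M, N}.
Read 'a': G→{G, H, M, N}, H→{L}, K→{K, L}, L→{H, K, M}, M→{G, K}, N→{K}; now {G, H, K, L, M, N}.
Read 'b': G→{G, L, N}, H→{G, M}, K→{L, M}, L→{H, K}, M→∅, N→∅; now {G, H, K, L, M, N}.
Read 'b': G→{G, L, N}, H→{G, M}, K→{L, M}, L→{H, K}, M→∅, N→∅; now {G, H, K, L, M, N}.
Read 'b': G→{G, L, N}, H→{G, M}, K→{L, M}, L→{H, K}, M→∅, N→∅; now {G, H, K, L, M, N}.
Read 'c': G→{G, M, N}, H→{G}, K→{H, L, M, N}, L→{G, N}, M→{N}, N→∅; union {G, H, L, M, N}; ε-closure = {G, H, K, L, M, N}.
Read 'b': G→{G, L, N}, H→{G, M}, K→{L, M}, L→{H, K}, M→∅, N→∅; now {G, H, K, L, M, N}.
Read 'a': G→{G, H, M, N}, H→{L}, K→{K, L}, L→{H, K, M}, M→{G, K}, N→{K}; now {G, H, K, L, M, N}.
Read 'a': G→{G, H, M, N}, H→{L}, K→{K, L}, L→{H, K, M}, M→{G, K}, N→{K}; now {G, H, K, L, M, N}.
The final set {G, H, K, L, M, N} contains the accepting states G, M, N.

Yes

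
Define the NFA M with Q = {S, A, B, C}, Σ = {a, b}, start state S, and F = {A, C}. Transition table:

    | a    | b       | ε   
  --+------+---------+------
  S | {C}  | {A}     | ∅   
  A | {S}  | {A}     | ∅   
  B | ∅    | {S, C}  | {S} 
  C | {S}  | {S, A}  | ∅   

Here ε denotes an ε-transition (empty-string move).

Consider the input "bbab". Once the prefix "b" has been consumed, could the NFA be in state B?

No

Start in {S}.
Read 'b': {S} → {A}.
State B is not in {A}.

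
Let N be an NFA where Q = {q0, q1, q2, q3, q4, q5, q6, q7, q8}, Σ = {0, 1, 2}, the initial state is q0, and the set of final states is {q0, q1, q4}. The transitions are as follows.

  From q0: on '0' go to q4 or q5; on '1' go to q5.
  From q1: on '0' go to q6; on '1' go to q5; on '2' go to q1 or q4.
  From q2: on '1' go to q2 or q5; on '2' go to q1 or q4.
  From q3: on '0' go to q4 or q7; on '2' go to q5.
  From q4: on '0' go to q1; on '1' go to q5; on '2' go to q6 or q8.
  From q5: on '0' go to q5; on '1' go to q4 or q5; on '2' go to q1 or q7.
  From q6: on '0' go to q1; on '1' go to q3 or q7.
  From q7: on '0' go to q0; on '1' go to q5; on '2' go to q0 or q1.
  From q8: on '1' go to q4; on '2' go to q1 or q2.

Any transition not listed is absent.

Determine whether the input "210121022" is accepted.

No

Start in {q0}.
Read '2': q0→∅; now ∅.
The set is empty and remains empty for the remaining 8 symbols.
The final set ∅ contains no accepting state.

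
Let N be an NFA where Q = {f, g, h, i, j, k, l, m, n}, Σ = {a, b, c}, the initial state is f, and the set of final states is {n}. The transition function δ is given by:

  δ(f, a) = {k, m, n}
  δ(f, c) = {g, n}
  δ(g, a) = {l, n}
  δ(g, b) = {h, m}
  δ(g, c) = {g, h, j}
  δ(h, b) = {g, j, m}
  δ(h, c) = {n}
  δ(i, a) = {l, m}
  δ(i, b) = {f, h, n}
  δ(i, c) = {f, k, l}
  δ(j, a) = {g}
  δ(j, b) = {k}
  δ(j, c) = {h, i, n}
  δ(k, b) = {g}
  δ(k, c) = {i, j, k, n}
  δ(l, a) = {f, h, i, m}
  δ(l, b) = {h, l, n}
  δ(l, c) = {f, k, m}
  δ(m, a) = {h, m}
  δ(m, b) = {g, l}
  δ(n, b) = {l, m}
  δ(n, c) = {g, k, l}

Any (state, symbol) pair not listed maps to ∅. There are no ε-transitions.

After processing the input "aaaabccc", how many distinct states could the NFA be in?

9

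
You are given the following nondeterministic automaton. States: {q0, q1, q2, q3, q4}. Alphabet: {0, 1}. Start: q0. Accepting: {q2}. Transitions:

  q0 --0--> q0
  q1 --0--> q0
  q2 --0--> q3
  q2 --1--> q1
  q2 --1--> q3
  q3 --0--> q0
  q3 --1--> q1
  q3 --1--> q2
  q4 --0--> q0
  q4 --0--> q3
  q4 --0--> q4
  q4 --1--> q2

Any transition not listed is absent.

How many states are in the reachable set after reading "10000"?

Start in {q0}.
Read '1': q0→∅; now ∅.
The set is empty and remains empty for the remaining 4 symbols.
That set has 0 states.

0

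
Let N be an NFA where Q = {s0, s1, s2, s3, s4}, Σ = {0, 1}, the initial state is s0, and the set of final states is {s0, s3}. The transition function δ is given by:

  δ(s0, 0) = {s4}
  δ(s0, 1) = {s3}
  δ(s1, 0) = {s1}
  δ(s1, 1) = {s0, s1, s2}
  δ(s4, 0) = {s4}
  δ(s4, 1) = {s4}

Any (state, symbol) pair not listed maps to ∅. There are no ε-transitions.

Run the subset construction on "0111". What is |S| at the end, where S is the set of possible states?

1

Start in {s0}.
Read '0': {s0} → {s4}.
Read '1': {s4} → {s4}.
Read '1': {s4} → {s4}.
Read '1': {s4} → {s4}.
That set has 1 state.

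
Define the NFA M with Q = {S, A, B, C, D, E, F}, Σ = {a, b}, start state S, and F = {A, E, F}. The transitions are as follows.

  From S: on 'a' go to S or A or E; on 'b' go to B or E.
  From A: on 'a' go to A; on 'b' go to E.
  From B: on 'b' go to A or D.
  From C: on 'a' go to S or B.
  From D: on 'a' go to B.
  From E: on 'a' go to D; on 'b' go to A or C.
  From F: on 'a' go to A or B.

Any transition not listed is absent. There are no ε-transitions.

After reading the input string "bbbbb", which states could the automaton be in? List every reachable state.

{E}

Start in {S}.
Read 'b': S→{B, E}; now {B, E}.
Read 'b': B→{A, D}, E→{A, C}; now {A, C, D}.
Read 'b': A→{E}, C→∅, D→∅; now {E}.
Read 'b': E→{A, C}; now {A, C}.
Read 'b': A→{E}, C→∅; now {E}.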